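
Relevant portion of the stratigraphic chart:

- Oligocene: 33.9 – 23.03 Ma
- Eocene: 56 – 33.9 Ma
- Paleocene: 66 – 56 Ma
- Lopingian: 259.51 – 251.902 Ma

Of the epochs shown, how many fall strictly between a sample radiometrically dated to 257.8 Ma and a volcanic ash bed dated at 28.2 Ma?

2

The older date is 257.8 Ma and the younger is 28.2 Ma.
Epochs with start < 257.8 and end > 28.2 Ma: Paleocene (66–56), Eocene (56–33.9).
That is 2 complete epochs.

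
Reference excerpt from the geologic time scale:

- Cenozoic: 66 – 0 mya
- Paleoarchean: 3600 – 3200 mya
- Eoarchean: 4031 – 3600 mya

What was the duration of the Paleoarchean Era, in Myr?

3600 − 3200 = 400 million years.

400 million years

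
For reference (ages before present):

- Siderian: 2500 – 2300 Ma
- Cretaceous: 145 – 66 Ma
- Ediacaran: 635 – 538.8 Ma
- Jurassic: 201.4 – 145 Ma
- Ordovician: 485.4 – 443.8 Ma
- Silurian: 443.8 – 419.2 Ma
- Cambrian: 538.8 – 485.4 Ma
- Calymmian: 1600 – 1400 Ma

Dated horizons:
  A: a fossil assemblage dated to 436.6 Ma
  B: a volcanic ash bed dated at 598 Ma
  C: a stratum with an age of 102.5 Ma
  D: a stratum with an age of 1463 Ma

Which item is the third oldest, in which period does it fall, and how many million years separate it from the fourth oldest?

A, in the Silurian; 334.1 million years to C

Sorted oldest-first by Ma: D (1463), B (598), A (436.6), C (102.5).
The third oldest is A at 436.6 Ma, which lies in 443.8–419.2 Ma: the Silurian.
The fourth oldest is C at 102.5 Ma; separation = |436.6 − 102.5| = 334.1 Myr.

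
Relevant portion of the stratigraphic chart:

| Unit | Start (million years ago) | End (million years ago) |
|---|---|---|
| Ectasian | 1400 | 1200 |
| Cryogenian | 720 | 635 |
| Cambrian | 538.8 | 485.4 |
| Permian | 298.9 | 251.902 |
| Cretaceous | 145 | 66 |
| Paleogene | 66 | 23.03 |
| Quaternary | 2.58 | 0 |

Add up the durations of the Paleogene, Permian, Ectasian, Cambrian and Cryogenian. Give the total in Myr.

Each duration: Paleogene = 42.97; Permian = 46.998; Ectasian = 200; Cambrian = 53.4; Cryogenian = 85.
Sum: 42.97 + 46.998 + 200 + 53.4 + 85 = 428.368 Myr.

428.368 million years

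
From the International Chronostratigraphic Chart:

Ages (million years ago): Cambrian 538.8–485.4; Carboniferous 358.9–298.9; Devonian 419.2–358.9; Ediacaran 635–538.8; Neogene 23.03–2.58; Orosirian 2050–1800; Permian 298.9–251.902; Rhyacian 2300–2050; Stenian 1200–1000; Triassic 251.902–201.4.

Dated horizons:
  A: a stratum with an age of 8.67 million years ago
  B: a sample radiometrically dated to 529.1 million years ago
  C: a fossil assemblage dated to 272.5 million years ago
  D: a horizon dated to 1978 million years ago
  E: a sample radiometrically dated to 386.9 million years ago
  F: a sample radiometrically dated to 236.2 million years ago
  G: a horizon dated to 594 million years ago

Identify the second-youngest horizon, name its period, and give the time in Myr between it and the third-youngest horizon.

Sorted youngest-first by Ma: A (8.67), F (236.2), C (272.5), E (386.9), B (529.1), G (594), D (1978).
The second youngest is F at 236.2 Ma, which lies in 251.902–201.4 Ma: the Triassic.
The third youngest is C at 272.5 Ma; separation = |236.2 − 272.5| = 36.3 Myr.

F, in the Triassic; 36.3 million years to C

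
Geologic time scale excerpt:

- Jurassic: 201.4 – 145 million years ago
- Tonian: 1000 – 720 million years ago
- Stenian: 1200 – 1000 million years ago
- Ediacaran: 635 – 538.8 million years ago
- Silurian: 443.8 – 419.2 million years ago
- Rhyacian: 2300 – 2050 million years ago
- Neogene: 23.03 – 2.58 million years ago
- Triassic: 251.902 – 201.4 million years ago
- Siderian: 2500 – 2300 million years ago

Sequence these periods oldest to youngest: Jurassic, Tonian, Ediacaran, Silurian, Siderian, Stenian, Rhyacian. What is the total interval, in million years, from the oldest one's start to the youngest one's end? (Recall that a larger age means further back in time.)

From the excerpt: Jurassic 201.4–145; Tonian 1000–720; Ediacaran 635–538.8; Silurian 443.8–419.2; Siderian 2500–2300; Stenian 1200–1000; Rhyacian 2300–2050 (Ma).
Larger Ma is earlier, so the oldest is Siderian and the youngest is Jurassic; oldest to youngest: Siderian, Rhyacian, Stenian, Tonian, Ediacaran, Silurian, Jurassic.
Oldest start 2500 minus youngest end 145 gives 2355 Myr overall.

Siderian, Rhyacian, Stenian, Tonian, Ediacaran, Silurian, Jurassic; total span 2355 Myr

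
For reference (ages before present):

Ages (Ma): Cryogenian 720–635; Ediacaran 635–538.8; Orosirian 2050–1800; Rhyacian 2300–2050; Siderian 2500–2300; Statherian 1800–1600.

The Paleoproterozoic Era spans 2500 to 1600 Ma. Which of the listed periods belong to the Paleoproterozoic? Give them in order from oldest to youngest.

Siderian, Rhyacian, Orosirian, Statherian

Periods with both bounds inside 2500–1600 Ma: Siderian (2500–2300), Rhyacian (2300–2050), Orosirian (2050–1800), Statherian (1800–1600).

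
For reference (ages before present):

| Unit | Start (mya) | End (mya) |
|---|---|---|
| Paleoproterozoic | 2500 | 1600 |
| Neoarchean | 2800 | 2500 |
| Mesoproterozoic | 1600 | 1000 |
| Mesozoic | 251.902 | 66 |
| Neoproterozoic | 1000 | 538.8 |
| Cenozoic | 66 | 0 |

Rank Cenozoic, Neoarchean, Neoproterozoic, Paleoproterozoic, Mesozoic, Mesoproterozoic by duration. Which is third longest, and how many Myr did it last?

Neoproterozoic, 461.2 million years

Start − end for each: Cenozoic 66 − 0 = 66; Neoarchean 2800 − 2500 = 300; Neoproterozoic 1000 − 538.8 = 461.2; Paleoproterozoic 2500 − 1600 = 900; Mesozoic 251.902 − 66 = 185.902; Mesoproterozoic 1600 − 1000 = 600.
Ranking these from longest: Paleoproterozoic > Mesoproterozoic > Neoproterozoic > Neoarchean > Mesozoic > Cenozoic.
Position 3 in that ranking is Neoproterozoic, which lasted 461.2 Myr.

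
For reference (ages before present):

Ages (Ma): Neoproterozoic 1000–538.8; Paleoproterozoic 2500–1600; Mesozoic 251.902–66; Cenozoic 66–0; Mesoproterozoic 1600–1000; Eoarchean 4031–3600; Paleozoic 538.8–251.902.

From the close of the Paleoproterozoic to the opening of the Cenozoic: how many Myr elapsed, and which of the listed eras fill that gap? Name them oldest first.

1534 million years; Mesoproterozoic, Neoproterozoic, Paleozoic, Mesozoic

End of Paleoproterozoic = 1600 Ma; start of Cenozoic = 66 Ma.
Gap = 1600 − 66 = 1534 Myr.
Eras wholly inside 1600–66 Ma: Mesoproterozoic (1600–1000), Neoproterozoic (1000–538.8), Paleozoic (538.8–251.902), Mesozoic (251.902–66).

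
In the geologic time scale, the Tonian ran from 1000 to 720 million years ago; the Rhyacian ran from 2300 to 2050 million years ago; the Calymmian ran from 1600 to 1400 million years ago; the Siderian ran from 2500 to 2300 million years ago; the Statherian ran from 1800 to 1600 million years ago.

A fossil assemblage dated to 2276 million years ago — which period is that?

2276 Ma lies between 2300 and 2050 Ma, so it falls in the Rhyacian.

Rhyacian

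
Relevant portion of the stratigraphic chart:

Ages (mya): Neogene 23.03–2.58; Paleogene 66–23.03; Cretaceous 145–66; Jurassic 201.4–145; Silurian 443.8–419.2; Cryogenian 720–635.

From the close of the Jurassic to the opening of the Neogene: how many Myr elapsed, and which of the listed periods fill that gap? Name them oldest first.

121.97 million years; Cretaceous, Paleogene

End of Jurassic = 145 Ma; start of Neogene = 23.03 Ma.
Gap = 145 − 23.03 = 121.97 Myr.
Periods wholly inside 145–23.03 Ma: Cretaceous (145–66), Paleogene (66–23.03).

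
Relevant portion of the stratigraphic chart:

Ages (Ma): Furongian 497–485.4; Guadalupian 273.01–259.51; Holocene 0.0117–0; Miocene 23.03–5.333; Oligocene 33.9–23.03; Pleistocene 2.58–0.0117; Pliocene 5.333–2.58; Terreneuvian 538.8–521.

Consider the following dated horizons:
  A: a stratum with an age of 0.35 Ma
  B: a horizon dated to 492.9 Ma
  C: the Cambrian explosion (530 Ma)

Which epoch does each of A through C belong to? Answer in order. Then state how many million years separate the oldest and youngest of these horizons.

Match each age against the start–end ranges in the excerpt: A = 0.35 Ma → Pleistocene (2.58–0.0117); B = 492.9 Ma → Furongian (497–485.4); C = 530 Ma → Terreneuvian (538.8–521).
The largest age is 530 Ma and the smallest is 0.35 Ma; their difference is 529.65 Myr.

A — Pleistocene; B — Furongian; C — Terreneuvian; span 529.65 million years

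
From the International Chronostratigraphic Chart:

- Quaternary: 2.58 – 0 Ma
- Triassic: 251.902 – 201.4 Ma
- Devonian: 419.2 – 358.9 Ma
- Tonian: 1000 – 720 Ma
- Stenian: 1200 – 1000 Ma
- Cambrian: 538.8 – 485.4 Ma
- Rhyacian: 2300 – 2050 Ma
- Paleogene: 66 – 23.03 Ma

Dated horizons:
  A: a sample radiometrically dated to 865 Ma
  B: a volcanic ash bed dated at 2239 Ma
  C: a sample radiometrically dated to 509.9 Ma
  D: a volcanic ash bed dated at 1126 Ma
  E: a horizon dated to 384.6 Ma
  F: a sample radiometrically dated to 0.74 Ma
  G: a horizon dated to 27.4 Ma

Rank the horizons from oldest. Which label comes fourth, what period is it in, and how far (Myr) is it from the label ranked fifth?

Sorted oldest-first by Ma: B (2239), D (1126), A (865), C (509.9), E (384.6), G (27.4), F (0.74).
The fourth oldest is C at 509.9 Ma, which lies in 538.8–485.4 Ma: the Cambrian.
The fifth oldest is E at 384.6 Ma; separation = |509.9 − 384.6| = 125.3 Myr.

C, in the Cambrian; 125.3 million years to E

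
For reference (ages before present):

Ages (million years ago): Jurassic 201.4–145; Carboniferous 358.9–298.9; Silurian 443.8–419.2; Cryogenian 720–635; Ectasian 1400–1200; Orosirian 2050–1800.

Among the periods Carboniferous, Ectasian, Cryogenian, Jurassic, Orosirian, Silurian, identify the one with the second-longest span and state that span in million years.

Ectasian, 200 million years

Durations: Carboniferous 60; Ectasian 200; Cryogenian 85; Jurassic 56.4; Orosirian 250; Silurian 24.6 Myr.
Sorted longest-first: Orosirian (250), Ectasian (200), Cryogenian (85), Carboniferous (60), Jurassic (56.4), Silurian (24.6).
The second longest is Ectasian at 200 Myr.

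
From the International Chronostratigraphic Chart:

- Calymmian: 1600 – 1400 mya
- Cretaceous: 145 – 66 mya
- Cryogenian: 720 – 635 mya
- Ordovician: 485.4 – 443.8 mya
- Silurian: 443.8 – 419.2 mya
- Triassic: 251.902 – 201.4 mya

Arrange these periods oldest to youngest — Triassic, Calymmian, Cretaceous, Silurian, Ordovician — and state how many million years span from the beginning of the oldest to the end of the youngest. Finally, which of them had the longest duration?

Start ages (Ma): Calymmian 1600, Ordovician 485.4, Silurian 443.8, Triassic 251.902, Cretaceous 145.
Ordered oldest to youngest: Calymmian, Ordovician, Silurian, Triassic, Cretaceous.
Span = 1600 − 66 = 1534 Myr.
Durations: Calymmian 200, Silurian 24.6, Ordovician 41.6, Cretaceous 79, Triassic 50.502 → longest is Calymmian (200 Myr).

Calymmian, Ordovician, Silurian, Triassic, Cretaceous; total span 1534 Myr; longest is Calymmian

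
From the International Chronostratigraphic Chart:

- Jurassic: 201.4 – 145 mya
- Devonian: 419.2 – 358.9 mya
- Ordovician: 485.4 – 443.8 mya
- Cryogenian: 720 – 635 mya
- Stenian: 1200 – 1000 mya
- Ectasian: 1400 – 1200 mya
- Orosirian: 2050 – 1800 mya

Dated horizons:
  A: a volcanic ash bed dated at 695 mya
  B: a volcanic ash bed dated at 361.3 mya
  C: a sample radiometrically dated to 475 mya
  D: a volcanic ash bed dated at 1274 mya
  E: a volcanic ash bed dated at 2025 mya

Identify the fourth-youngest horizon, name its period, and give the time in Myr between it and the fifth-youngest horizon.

Smaller Ma means younger, so youngest first: B 361.3 < C 475 < A 695 < D 1274 < E 2025.
Counting 4 along gives D (1274 Ma); the excerpt puts that inside the Ectasian, 1400–1200 Ma.
Next in line is E (2025 Ma), and 2025 − 1274 = 751 Myr.

D, in the Ectasian; 751 million years to E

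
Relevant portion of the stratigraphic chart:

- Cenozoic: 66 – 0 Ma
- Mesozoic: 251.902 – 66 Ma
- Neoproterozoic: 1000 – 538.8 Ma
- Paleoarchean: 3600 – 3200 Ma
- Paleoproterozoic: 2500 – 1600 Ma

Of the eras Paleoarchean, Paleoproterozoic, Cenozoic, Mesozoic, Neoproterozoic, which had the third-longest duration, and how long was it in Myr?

Start − end for each: Paleoarchean 3600 − 3200 = 400; Paleoproterozoic 2500 − 1600 = 900; Cenozoic 66 − 0 = 66; Mesozoic 251.902 − 66 = 185.902; Neoproterozoic 1000 − 538.8 = 461.2.
Ranking these from longest: Paleoproterozoic > Neoproterozoic > Paleoarchean > Mesozoic > Cenozoic.
Position 3 in that ranking is Paleoarchean, which lasted 400 Myr.

Paleoarchean, 400 million years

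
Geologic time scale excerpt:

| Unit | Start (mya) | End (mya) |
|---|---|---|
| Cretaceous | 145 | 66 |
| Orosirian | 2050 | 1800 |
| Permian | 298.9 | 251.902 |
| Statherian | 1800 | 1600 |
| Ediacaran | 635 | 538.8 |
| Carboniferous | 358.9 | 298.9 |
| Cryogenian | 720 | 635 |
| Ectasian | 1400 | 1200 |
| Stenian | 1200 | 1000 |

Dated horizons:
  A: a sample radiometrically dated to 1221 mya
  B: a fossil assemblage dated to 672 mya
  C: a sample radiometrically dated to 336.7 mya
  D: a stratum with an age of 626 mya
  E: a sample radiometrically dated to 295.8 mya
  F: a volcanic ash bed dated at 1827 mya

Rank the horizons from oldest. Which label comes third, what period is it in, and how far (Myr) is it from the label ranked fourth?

B, in the Cryogenian; 46 million years to D

Larger Ma means older, so oldest first: F 1827 > A 1221 > B 672 > D 626 > C 336.7 > E 295.8.
Counting 3 along gives B (672 Ma); the excerpt puts that inside the Cryogenian, 720–635 Ma.
Next in line is D (626 Ma), and 672 − 626 = 46 Myr.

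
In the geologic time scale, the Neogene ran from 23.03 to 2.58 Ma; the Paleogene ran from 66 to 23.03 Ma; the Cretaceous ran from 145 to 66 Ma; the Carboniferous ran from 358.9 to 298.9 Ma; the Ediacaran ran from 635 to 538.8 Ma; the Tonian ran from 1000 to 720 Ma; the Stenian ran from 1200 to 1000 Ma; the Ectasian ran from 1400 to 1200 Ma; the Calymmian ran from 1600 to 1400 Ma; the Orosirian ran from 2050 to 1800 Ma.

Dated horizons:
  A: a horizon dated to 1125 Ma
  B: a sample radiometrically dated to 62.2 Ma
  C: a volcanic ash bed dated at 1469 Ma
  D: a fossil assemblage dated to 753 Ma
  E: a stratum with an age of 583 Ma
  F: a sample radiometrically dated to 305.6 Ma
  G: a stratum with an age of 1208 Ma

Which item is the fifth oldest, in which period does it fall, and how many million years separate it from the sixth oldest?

Sorted oldest-first by Ma: C (1469), G (1208), A (1125), D (753), E (583), F (305.6), B (62.2).
The fifth oldest is E at 583 Ma, which lies in 635–538.8 Ma: the Ediacaran.
The sixth oldest is F at 305.6 Ma; separation = |583 − 305.6| = 277.4 Myr.

E, in the Ediacaran; 277.4 million years to F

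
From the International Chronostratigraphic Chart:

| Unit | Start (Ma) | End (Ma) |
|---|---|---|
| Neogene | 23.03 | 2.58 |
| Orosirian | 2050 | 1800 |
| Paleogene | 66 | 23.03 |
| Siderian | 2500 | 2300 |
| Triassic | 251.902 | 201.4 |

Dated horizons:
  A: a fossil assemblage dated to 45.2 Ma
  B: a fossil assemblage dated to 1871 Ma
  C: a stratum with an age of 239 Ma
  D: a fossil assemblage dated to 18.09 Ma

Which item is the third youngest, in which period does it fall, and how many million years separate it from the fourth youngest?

C, in the Triassic; 1632 million years to B

Sorted youngest-first by Ma: D (18.09), A (45.2), C (239), B (1871).
The third youngest is C at 239 Ma, which lies in 251.902–201.4 Ma: the Triassic.
The fourth youngest is B at 1871 Ma; separation = |239 − 1871| = 1632 Myr.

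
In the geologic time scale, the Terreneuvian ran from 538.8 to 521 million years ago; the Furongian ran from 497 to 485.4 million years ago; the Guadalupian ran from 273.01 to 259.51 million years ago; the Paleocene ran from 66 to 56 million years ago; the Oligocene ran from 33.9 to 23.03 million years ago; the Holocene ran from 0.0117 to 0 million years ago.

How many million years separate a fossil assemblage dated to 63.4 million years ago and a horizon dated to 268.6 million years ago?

205.2 million years

268.6 − 63.4 = 205.2 million years.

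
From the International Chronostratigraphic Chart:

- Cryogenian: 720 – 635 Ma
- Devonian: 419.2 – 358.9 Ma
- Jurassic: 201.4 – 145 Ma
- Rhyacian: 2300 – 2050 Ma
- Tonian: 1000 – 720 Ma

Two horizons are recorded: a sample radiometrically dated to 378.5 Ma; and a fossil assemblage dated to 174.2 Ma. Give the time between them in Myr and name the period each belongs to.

Elapsed time: 378.5 − 174.2 = 204.3 Myr.
378.5 Ma lies within 419.2–358.9 Ma: Devonian.
174.2 Ma lies within 201.4–145 Ma: Jurassic.

204.3 million years apart; the first in the Devonian, the second in the Jurassic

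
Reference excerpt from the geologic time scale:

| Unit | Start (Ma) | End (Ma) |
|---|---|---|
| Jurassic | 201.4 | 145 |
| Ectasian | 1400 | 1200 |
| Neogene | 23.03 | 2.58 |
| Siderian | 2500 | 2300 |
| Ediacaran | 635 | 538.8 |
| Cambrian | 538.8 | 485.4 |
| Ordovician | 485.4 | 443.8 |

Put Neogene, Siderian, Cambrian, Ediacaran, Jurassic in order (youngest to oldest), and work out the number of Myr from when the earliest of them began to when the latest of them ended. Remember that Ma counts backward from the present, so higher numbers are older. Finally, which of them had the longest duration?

Neogene, Jurassic, Cambrian, Ediacaran, Siderian; total span 2497.42 Myr; longest is Siderian

Start ages (Ma): Siderian 2500, Ediacaran 635, Cambrian 538.8, Jurassic 201.4, Neogene 23.03.
Ordered youngest to oldest: Neogene, Jurassic, Cambrian, Ediacaran, Siderian.
Span = 2500 − 2.58 = 2497.42 Myr.
Durations: Cambrian 53.4, Ediacaran 96.2, Jurassic 56.4, Neogene 20.45, Siderian 200 → longest is Siderian (200 Myr).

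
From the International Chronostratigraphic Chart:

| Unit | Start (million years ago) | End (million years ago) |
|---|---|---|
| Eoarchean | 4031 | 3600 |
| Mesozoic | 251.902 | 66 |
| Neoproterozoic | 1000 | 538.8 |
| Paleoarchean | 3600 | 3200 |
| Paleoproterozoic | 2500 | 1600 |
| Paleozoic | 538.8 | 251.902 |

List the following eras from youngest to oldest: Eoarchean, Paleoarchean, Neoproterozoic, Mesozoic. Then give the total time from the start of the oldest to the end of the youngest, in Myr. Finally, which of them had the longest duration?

From the excerpt: Eoarchean 4031–3600; Paleoarchean 3600–3200; Neoproterozoic 1000–538.8; Mesozoic 251.902–66 (Ma).
Larger Ma is earlier, so the oldest is Eoarchean and the youngest is Mesozoic; youngest to oldest: Mesozoic, Neoproterozoic, Paleoarchean, Eoarchean.
Oldest start 4031 minus youngest end 66 gives 3965 Myr overall.
Individual lengths (start − end): Mesozoic 185.902; Neoproterozoic 461.2; Paleoarchean 400; Eoarchean 431. The largest is Neoproterozoic at 461.2 Myr.

Mesozoic → Neoproterozoic → Paleoarchean → Eoarchean; total span 3965 Myr; longest is Neoproterozoic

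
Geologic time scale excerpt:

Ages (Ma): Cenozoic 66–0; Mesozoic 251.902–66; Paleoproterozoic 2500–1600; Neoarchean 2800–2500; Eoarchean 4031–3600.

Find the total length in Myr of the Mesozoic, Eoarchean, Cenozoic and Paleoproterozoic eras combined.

1582.902 million years

Each duration: Mesozoic = 185.902; Eoarchean = 431; Cenozoic = 66; Paleoproterozoic = 900.
Sum: 185.902 + 431 + 66 + 900 = 1582.902 Myr.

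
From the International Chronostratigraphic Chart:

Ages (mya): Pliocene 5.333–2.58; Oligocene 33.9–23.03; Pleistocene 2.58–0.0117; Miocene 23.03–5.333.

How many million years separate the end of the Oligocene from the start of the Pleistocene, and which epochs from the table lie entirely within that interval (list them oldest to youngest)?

20.45 million years; Miocene, Pliocene

End of Oligocene = 23.03 Ma; start of Pleistocene = 2.58 Ma.
Gap = 23.03 − 2.58 = 20.45 Myr.
Epochs wholly inside 23.03–2.58 Ma: Miocene (23.03–5.333), Pliocene (5.333–2.58).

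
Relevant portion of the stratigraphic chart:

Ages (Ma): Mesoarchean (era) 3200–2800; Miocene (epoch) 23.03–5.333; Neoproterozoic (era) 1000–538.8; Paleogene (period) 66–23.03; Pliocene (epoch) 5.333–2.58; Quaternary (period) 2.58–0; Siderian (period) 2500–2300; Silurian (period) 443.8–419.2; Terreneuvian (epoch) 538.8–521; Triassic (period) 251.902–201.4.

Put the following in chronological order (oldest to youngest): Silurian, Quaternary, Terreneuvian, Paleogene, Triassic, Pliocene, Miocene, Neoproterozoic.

Neoproterozoic, Terreneuvian, Silurian, Triassic, Paleogene, Miocene, Pliocene, Quaternary

Read off each span (Ma): Silurian 443.8–419.2; Quaternary 2.58–0; Terreneuvian 538.8–521; Paleogene 66–23.03; Triassic 251.902–201.4; Pliocene 5.333–2.58; Miocene 23.03–5.333; Neoproterozoic 1000–538.8.
Larger Ma is older, so oldest→youngest is Neoproterozoic, Terreneuvian, Silurian, Triassic, Paleogene, Miocene, Pliocene, Quaternary.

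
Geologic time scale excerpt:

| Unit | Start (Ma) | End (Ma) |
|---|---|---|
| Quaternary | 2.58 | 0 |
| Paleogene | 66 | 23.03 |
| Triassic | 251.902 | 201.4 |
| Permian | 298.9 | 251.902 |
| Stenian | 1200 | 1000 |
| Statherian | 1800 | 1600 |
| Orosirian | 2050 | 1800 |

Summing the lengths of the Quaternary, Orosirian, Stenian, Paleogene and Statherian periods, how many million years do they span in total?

695.55 million years

Each duration: Quaternary = 2.58; Orosirian = 250; Stenian = 200; Paleogene = 42.97; Statherian = 200.
Sum: 2.58 + 250 + 200 + 42.97 + 200 = 695.55 Myr.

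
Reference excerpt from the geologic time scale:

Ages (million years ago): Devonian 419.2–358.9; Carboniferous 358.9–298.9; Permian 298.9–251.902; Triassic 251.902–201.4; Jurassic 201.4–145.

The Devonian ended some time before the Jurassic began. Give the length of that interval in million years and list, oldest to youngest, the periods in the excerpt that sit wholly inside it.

End of Devonian = 358.9 Ma; start of Jurassic = 201.4 Ma.
Gap = 358.9 − 201.4 = 157.5 Myr.
Periods wholly inside 358.9–201.4 Ma: Carboniferous (358.9–298.9), Permian (298.9–251.902), Triassic (251.902–201.4).

157.5 million years; Carboniferous, Permian, Triassic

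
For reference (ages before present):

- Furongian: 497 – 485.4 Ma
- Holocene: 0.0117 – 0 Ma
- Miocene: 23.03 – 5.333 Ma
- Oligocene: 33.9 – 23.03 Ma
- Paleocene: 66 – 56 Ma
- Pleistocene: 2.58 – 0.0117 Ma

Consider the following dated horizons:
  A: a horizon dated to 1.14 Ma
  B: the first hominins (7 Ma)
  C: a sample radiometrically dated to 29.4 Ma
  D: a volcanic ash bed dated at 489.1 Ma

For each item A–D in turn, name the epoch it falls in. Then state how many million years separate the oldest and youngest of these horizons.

A — Pleistocene; B — Miocene; C — Oligocene; D — Furongian; span 487.96 million years

Match each age against the start–end ranges in the excerpt: A = 1.14 Ma → Pleistocene (2.58–0.0117); B = 7 Ma → Miocene (23.03–5.333); C = 29.4 Ma → Oligocene (33.9–23.03); D = 489.1 Ma → Furongian (497–485.4).
The largest age is 489.1 Ma and the smallest is 1.14 Ma; their difference is 487.96 Myr.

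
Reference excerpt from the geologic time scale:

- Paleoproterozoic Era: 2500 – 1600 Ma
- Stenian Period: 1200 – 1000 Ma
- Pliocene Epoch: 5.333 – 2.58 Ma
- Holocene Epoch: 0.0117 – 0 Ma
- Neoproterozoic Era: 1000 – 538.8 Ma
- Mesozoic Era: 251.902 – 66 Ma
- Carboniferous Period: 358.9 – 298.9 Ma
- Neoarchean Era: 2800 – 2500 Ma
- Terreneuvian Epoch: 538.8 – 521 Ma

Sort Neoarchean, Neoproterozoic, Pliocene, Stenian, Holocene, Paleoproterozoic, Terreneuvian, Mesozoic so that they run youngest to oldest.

Holocene, then Pliocene, then Mesozoic, then Terreneuvian, then Neoproterozoic, then Stenian, then Paleoproterozoic, then Neoarchean

Read off each span (Ma): Neoarchean 2800–2500; Neoproterozoic 1000–538.8; Pliocene 5.333–2.58; Stenian 1200–1000; Holocene 0.0117–0; Paleoproterozoic 2500–1600; Terreneuvian 538.8–521; Mesozoic 251.902–66.
Larger Ma is older, so oldest→youngest is Neoarchean, Paleoproterozoic, Stenian, Neoproterozoic, Terreneuvian, Mesozoic, Pliocene, Holocene; reverse it for youngest→oldest.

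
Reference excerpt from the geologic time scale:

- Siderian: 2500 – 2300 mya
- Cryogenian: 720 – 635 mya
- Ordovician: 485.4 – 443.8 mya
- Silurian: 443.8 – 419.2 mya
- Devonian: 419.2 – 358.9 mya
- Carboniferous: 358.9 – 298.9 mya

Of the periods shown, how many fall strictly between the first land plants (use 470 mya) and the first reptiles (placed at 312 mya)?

2

The older date is 470 Ma and the younger is 312 Ma.
Periods with start < 470 and end > 312 Ma: Silurian (443.8–419.2), Devonian (419.2–358.9).
That is 2 complete periods.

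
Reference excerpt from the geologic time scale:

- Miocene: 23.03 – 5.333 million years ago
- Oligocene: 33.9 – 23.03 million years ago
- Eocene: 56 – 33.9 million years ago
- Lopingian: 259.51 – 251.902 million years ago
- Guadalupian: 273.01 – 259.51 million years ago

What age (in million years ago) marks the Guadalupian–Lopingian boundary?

The Guadalupian ends and the Lopingian begins at 259.51 million years ago.

259.51 million years ago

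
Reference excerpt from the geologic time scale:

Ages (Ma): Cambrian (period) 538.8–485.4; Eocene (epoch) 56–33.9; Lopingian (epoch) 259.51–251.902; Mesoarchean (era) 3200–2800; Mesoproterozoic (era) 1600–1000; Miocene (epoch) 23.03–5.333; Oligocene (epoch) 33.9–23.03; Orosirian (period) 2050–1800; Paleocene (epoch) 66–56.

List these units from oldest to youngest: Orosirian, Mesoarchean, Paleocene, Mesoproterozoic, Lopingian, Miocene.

Read off each span (Ma): Orosirian 2050–1800; Mesoarchean 3200–2800; Paleocene 66–56; Mesoproterozoic 1600–1000; Lopingian 259.51–251.902; Miocene 23.03–5.333.
Larger Ma is older, so oldest→youngest is Mesoarchean, Orosirian, Mesoproterozoic, Lopingian, Paleocene, Miocene.

Mesoarchean, then Orosirian, then Mesoproterozoic, then Lopingian, then Paleocene, then Miocene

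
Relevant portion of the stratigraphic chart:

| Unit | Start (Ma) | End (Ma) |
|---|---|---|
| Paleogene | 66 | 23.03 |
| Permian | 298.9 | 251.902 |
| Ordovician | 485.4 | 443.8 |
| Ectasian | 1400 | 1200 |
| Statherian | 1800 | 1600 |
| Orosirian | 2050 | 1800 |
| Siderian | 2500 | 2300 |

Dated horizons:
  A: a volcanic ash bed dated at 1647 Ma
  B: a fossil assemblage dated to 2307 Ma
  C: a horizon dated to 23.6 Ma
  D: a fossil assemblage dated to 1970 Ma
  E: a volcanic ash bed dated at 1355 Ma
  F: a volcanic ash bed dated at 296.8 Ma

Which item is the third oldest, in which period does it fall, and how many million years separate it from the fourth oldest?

Larger Ma means older, so oldest first: B 2307 > D 1970 > A 1647 > E 1355 > F 296.8 > C 23.6.
Counting 3 along gives A (1647 Ma); the excerpt puts that inside the Statherian, 1800–1600 Ma.
Next in line is E (1355 Ma), and 1647 − 1355 = 292 Myr.

A, in the Statherian; 292 million years to E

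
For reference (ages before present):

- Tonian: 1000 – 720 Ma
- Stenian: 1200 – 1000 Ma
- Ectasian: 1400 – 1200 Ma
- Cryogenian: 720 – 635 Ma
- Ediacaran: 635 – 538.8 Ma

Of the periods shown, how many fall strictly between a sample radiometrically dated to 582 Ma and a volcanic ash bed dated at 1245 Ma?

The older date is 1245 Ma and the younger is 582 Ma.
Periods with start < 1245 and end > 582 Ma: Stenian (1200–1000), Tonian (1000–720), Cryogenian (720–635).
That is 3 complete periods.

3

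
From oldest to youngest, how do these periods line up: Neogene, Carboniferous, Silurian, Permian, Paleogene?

Era membership (oldest first within each) — Paleozoic: Silurian, Carboniferous, Permian; Cenozoic: Paleogene, Neogene. Paleozoic precedes Mesozoic, which precedes Cenozoic. Concatenating the groups in that era order gives oldest to youngest directly.

Silurian → Carboniferous → Permian → Paleogene → Neogene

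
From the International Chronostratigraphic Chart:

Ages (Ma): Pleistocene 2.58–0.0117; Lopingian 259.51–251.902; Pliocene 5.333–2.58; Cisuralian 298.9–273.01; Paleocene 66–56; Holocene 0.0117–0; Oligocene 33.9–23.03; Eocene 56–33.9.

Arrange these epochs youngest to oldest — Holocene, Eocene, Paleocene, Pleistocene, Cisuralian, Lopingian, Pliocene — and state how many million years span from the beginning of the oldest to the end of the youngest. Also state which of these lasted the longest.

Holocene, Pleistocene, Pliocene, Eocene, Paleocene, Lopingian, Cisuralian; total span 298.9 Myr; longest is Cisuralian

From the excerpt: Holocene 0.0117–0; Eocene 56–33.9; Paleocene 66–56; Pleistocene 2.58–0.0117; Cisuralian 298.9–273.01; Lopingian 259.51–251.902; Pliocene 5.333–2.58 (Ma).
Larger Ma is earlier, so the oldest is Cisuralian and the youngest is Holocene; youngest to oldest: Holocene, Pleistocene, Pliocene, Eocene, Paleocene, Lopingian, Cisuralian.
Oldest start 298.9 minus youngest end 0 gives 298.9 Myr overall.
Individual lengths (start − end): Cisuralian 25.89; Lopingian 7.608; Pleistocene 2.5683; Holocene 0.0117; Eocene 22.1; Pliocene 2.753; Paleocene 10. The largest is Cisuralian at 25.89 Myr.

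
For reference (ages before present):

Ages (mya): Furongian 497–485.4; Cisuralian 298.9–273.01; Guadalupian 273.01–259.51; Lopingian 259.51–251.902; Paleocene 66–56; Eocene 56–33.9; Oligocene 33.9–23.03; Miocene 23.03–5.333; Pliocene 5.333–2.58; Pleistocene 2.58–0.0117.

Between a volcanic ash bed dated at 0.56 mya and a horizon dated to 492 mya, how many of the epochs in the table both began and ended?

492 Ma sits inside the Furongian (497–485.4) and 0.56 Ma inside the Pleistocene (2.58–0.0117); neither of those is wholly between the two dates.
The listed epochs lying completely between them are Cisuralian, Guadalupian, Lopingian, Paleocene, Eocene, Oligocene, Miocene, Pliocene — 8 in all.

8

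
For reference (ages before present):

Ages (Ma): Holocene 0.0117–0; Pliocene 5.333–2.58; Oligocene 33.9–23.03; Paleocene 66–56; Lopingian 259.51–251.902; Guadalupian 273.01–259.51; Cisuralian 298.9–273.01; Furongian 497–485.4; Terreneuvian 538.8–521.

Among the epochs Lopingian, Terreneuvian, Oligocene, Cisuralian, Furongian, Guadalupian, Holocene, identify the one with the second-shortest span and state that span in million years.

Durations: Lopingian 7.608; Terreneuvian 17.8; Oligocene 10.87; Cisuralian 25.89; Furongian 11.6; Guadalupian 13.5; Holocene 0.0117 Myr.
Sorted shortest-first: Holocene (0.0117), Lopingian (7.608), Oligocene (10.87), Furongian (11.6), Guadalupian (13.5), Terreneuvian (17.8), Cisuralian (25.89).
The second shortest is Lopingian at 7.608 Myr.

Lopingian, 7.608 million years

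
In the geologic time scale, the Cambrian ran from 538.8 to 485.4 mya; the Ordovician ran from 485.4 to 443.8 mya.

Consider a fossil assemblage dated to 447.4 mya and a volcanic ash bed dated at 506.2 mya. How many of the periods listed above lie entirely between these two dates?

Checking each listed span, none has both start < 506.2 Ma and end > 447.4 Ma — every period straddles one of the two dates or lies outside them — so the count is 0.

0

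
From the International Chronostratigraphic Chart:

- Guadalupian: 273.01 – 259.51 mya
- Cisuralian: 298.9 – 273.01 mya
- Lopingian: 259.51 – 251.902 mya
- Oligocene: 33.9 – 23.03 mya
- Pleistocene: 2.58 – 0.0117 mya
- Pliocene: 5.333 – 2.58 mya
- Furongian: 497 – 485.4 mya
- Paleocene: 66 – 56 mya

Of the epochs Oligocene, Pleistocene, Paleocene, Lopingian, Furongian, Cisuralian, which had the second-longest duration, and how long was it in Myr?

Furongian, 11.6 million years

Start − end for each: Oligocene 33.9 − 23.03 = 10.87; Pleistocene 2.58 − 0.0117 = 2.5683; Paleocene 66 − 56 = 10; Lopingian 259.51 − 251.902 = 7.608; Furongian 497 − 485.4 = 11.6; Cisuralian 298.9 − 273.01 = 25.89.
Ranking these from longest: Cisuralian > Furongian > Oligocene > Paleocene > Lopingian > Pleistocene.
Position 2 in that ranking is Furongian, which lasted 11.6 Myr.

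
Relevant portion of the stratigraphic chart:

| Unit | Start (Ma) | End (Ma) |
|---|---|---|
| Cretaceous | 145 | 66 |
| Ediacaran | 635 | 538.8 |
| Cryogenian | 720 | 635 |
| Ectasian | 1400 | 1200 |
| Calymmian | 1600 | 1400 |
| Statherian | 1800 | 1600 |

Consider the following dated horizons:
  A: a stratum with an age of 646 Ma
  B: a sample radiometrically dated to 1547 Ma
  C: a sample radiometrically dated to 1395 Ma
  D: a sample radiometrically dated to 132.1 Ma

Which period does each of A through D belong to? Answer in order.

Match each age against the start–end ranges in the excerpt: A = 646 Ma → Cryogenian (720–635); B = 1547 Ma → Calymmian (1600–1400); C = 1395 Ma → Ectasian (1400–1200); D = 132.1 Ma → Cretaceous (145–66).

A — Cryogenian; B — Calymmian; C — Ectasian; D — Cretaceous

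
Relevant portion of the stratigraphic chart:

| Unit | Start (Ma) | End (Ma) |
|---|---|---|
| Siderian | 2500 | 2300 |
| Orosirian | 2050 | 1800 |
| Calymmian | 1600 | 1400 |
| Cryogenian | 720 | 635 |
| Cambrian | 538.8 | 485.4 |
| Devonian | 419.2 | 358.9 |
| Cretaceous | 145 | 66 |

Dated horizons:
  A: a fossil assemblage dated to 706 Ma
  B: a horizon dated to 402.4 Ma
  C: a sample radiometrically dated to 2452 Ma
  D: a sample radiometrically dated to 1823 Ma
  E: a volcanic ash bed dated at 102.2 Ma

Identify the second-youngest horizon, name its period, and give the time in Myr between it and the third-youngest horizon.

B, in the Devonian; 303.6 million years to A

Sorted youngest-first by Ma: E (102.2), B (402.4), A (706), D (1823), C (2452).
The second youngest is B at 402.4 Ma, which lies in 419.2–358.9 Ma: the Devonian.
The third youngest is A at 706 Ma; separation = |402.4 − 706| = 303.6 Myr.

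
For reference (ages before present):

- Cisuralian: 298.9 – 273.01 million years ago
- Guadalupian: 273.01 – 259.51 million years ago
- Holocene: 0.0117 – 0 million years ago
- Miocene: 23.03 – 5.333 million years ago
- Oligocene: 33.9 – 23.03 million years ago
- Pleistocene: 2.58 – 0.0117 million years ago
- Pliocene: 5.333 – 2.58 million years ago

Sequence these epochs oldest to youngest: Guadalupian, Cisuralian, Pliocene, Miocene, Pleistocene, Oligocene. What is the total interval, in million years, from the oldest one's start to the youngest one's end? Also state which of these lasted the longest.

Cisuralian → Guadalupian → Oligocene → Miocene → Pliocene → Pleistocene; total span 298.8883 Myr; longest is Cisuralian

From the excerpt: Guadalupian 273.01–259.51; Cisuralian 298.9–273.01; Pliocene 5.333–2.58; Miocene 23.03–5.333; Pleistocene 2.58–0.0117; Oligocene 33.9–23.03 (Ma).
Larger Ma is earlier, so the oldest is Cisuralian and the youngest is Pleistocene; oldest to youngest: Cisuralian, Guadalupian, Oligocene, Miocene, Pliocene, Pleistocene.
Oldest start 298.9 minus youngest end 0.0117 gives 298.8883 Myr overall.
Individual lengths (start − end): Pleistocene 2.5683; Guadalupian 13.5; Oligocene 10.87; Cisuralian 25.89; Miocene 17.697; Pliocene 2.753. The largest is Cisuralian at 25.89 Myr.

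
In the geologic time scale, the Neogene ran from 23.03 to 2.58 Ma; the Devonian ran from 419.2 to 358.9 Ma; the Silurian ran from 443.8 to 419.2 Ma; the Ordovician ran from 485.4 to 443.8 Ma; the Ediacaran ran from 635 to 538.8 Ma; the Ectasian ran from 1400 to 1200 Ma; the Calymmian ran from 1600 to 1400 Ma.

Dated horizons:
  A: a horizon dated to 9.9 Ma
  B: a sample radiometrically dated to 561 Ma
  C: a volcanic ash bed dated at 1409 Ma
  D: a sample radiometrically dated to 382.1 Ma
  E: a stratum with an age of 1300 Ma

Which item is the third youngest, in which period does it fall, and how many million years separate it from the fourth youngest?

B, in the Ediacaran; 739 million years to E

Smaller Ma means younger, so youngest first: A 9.9 < D 382.1 < B 561 < E 1300 < C 1409.
Counting 3 along gives B (561 Ma); the excerpt puts that inside the Ediacaran, 635–538.8 Ma.
Next in line is E (1300 Ma), and 1300 − 561 = 739 Myr.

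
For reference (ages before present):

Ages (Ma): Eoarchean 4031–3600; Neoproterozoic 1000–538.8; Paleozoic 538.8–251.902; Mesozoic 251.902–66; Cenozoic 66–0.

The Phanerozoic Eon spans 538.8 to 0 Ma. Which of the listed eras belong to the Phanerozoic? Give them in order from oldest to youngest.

Paleozoic, Mesozoic, Cenozoic

Eras with both bounds inside 538.8–0 Ma: Paleozoic (538.8–251.902), Mesozoic (251.902–66), Cenozoic (66–0).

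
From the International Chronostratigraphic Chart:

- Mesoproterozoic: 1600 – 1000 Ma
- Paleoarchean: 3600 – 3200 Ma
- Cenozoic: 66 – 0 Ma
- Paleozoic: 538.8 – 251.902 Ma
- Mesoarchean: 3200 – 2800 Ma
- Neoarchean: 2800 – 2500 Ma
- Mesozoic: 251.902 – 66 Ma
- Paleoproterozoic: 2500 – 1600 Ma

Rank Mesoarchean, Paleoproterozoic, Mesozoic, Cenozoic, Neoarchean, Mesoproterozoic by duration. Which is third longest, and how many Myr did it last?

Mesoarchean, 400 million years

Durations: Mesoarchean 400; Paleoproterozoic 900; Mesozoic 185.902; Cenozoic 66; Neoarchean 300; Mesoproterozoic 600 Myr.
Sorted longest-first: Paleoproterozoic (900), Mesoproterozoic (600), Mesoarchean (400), Neoarchean (300), Mesozoic (185.902), Cenozoic (66).
The third longest is Mesoarchean at 400 Myr.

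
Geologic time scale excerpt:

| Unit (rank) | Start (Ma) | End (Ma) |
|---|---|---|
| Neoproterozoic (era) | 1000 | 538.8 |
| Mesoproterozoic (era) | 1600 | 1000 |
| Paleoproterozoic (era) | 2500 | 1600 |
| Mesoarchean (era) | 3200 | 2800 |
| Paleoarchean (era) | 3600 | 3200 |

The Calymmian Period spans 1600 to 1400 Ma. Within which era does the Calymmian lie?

Mesoproterozoic

The Calymmian (1600–1400 Ma) lies entirely within 1600–1000 Ma, the Mesoproterozoic Era.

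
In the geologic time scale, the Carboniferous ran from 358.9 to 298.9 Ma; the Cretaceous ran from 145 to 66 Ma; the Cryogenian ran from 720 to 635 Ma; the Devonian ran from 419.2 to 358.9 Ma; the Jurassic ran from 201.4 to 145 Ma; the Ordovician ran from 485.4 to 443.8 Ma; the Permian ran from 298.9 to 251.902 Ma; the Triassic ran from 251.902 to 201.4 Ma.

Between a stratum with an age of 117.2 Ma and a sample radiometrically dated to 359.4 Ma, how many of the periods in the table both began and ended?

4

359.4 Ma sits inside the Devonian (419.2–358.9) and 117.2 Ma inside the Cretaceous (145–66); neither of those is wholly between the two dates.
The listed periods lying completely between them are Carboniferous, Permian, Triassic, Jurassic — 4 in all.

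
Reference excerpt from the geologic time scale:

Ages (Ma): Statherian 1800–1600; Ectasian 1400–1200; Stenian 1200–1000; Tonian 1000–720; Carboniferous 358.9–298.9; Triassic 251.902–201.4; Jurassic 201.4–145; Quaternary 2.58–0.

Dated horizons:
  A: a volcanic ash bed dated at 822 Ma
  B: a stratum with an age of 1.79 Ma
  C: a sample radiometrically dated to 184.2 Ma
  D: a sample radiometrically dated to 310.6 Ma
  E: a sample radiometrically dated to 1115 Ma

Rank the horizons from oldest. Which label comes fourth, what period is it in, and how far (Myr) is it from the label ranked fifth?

Larger Ma means older, so oldest first: E 1115 > A 822 > D 310.6 > C 184.2 > B 1.79.
Counting 4 along gives C (184.2 Ma); the excerpt puts that inside the Jurassic, 201.4–145 Ma.
Next in line is B (1.79 Ma), and 184.2 − 1.79 = 182.41 Myr.

C, in the Jurassic; 182.41 million years to B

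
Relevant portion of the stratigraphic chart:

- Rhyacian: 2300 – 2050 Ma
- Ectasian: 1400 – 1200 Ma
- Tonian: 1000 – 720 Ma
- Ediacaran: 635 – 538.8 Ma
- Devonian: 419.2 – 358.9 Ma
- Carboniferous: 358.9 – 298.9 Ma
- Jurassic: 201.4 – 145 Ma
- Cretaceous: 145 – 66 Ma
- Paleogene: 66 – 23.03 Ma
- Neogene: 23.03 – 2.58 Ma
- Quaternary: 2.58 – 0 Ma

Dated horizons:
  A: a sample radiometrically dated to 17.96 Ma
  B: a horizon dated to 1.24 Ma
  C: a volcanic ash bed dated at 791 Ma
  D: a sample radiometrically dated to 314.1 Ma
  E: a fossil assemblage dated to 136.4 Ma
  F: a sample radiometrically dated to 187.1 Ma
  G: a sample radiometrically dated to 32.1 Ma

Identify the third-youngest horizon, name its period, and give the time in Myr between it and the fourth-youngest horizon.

G, in the Paleogene; 104.3 million years to E

Smaller Ma means younger, so youngest first: B 1.24 < A 17.96 < G 32.1 < E 136.4 < F 187.1 < D 314.1 < C 791.
Counting 3 along gives G (32.1 Ma); the excerpt puts that inside the Paleogene, 66–23.03 Ma.
Next in line is E (136.4 Ma), and 136.4 − 32.1 = 104.3 Myr.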